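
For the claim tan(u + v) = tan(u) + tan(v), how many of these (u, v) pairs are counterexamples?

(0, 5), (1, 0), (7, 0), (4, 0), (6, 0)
0

Testing each pair:
(0, 5): LHS = tan(5) ≈ -3.381, RHS = tan(5) ≈ -3.381 → satisfies claim
(1, 0): LHS = tan(1) ≈ 1.557, RHS = tan(1) ≈ 1.557 → satisfies claim
(7, 0): LHS = tan(7) ≈ 0.8714, RHS = tan(7) ≈ 0.8714 → satisfies claim
(4, 0): LHS = tan(4) ≈ 1.158, RHS = tan(4) ≈ 1.158 → satisfies claim
(6, 0): LHS = tan(6) ≈ -0.291, RHS = tan(6) ≈ -0.291 → satisfies claim

That makes 0 counterexamples.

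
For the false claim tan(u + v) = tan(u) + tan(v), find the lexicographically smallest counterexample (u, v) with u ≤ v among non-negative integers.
At (0, 3): both sides equal tan(3) ≈ -0.1425, so it holds there.
At (0, 4): both sides equal tan(4) ≈ 1.158, so it holds there.

Substituting (1, 1) into the claim:
LHS = tan(1 + 1) = tan(2) ≈ -2.185
RHS = tan(1) + tan(1) = 2·tan(1) ≈ 3.115

Since LHS ≠ RHS, this pair disproves the claim, and no lexicographically smaller pair (u ≤ v, non-negative integers) does.

For instance (6, 6) is also a counterexample (LHS = tan(12) ≈ -0.6359, RHS = 2·tan(6) ≈ -0.582), but it's lexicographically larger.

Answer: (u, v) = (1, 1)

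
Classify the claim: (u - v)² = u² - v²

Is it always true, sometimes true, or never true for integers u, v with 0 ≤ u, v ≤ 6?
It holds at (u, v) = (0, 0) (both sides equal 0), but fails at (u, v) = (3, 4) (LHS = 1, RHS = -7).

Answer: Sometimes true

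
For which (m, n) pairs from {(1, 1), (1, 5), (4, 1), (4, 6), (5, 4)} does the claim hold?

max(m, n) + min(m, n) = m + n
Testing each pair:
(1, 1): LHS = 2, RHS = 2 → holds
(1, 5): LHS = 6, RHS = 6 → holds
(4, 1): LHS = 5, RHS = 5 → holds
(4, 6): LHS = 10, RHS = 10 → holds
(5, 4): LHS = 9, RHS = 9 → holds

Every pair satisfies the claim.

Answer: All pairs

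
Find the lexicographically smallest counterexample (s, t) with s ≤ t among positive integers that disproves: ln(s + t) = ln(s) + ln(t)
(s, t) = (1, 1)

Substituting (1, 1) into the claim:
LHS = ln(1 + 1) = ln(2) ≈ 0.6931
RHS = ln(1) + ln(1) = 0

Since LHS ≠ RHS, this pair disproves the claim, and no lexicographically smaller pair (s ≤ t, positive integers) does.

For instance (4, 8) is also a counterexample (LHS = ln(12) ≈ 2.485, RHS = ln(4) + ln(8) ≈ 3.466), but it's lexicographically larger.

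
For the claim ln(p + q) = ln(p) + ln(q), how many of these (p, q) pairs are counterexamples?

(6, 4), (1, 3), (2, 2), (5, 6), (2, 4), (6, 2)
Testing each pair:
(6, 4): LHS = ln(10) ≈ 2.303, RHS = ln(4) + ln(6) ≈ 3.178 → counterexample
(1, 3): LHS = ln(4) ≈ 1.386, RHS = ln(3) ≈ 1.099 → counterexample
(2, 2): LHS = ln(4) ≈ 1.386, RHS = 2·ln(2) ≈ 1.386 → satisfies claim
(5, 6): LHS = ln(11) ≈ 2.398, RHS = ln(5) + ln(6) ≈ 3.401 → counterexample
(2, 4): LHS = ln(6) ≈ 1.792, RHS = ln(2) + ln(4) ≈ 2.079 → counterexample
(6, 2): LHS = ln(8) ≈ 2.079, RHS = ln(2) + ln(6) ≈ 2.485 → counterexample

That makes 5 counterexamples.

Answer: 5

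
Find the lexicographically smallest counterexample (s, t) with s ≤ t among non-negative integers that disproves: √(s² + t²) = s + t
(s, t) = (1, 1)

At (0, 1): both sides equal 1, so it holds there.

Substituting (1, 1) into the claim:
LHS = √(1² + 1²) = √(2) ≈ 1.414
RHS = 1 + 1 = 2

Since LHS ≠ RHS, this pair disproves the claim, and no lexicographically smaller pair (s ≤ t, non-negative integers) does.

For instance (2, 6) is also a counterexample (LHS = 2·√(10) ≈ 6.325, RHS = 8), but it's lexicographically larger.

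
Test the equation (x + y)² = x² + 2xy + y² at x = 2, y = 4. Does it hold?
Substituting x = 2, y = 4:

LHS = (2 + 4)² = 36
RHS = 2² + 2·2·4 + 4² = 36

LHS = RHS, so the equation holds at this point.

Answer: Holds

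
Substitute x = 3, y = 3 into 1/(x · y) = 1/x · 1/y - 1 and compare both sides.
LHS = 1/(3 · 3) = 1/9
RHS = 1/3 · 1/3 - 1 = -8/9

LHS ≠ RHS, so the equation does not hold here.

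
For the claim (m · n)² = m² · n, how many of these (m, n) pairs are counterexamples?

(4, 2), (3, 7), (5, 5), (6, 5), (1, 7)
Testing each pair:
(4, 2): LHS = 64, RHS = 32 → counterexample
(3, 7): LHS = 441, RHS = 63 → counterexample
(5, 5): LHS = 625, RHS = 125 → counterexample
(6, 5): LHS = 900, RHS = 180 → counterexample
(1, 7): LHS = 49, RHS = 7 → counterexample

That makes 5 counterexamples.

Answer: 5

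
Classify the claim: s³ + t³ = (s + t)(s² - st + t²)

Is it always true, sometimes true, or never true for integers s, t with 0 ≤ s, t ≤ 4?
Always true

The identity holds for every pair in the range. For instance at (s, t) = (0, 4): both sides equal 64.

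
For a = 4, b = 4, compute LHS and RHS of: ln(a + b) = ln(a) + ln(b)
LHS = ln(4 + 4) = ln(8) ≈ 2.079
RHS = ln(4) + ln(4) = 2·ln(4) ≈ 2.773

LHS ≠ RHS (they differ by about 0.6931), so the equation does not hold here.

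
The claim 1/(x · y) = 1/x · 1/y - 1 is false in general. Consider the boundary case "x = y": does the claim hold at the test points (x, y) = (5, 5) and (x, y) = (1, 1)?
At (5, 5): LHS = 1/25 ≠ RHS = -24/25
At (1, 1): LHS = 1 ≠ RHS = 0

Answer: No, fails at both test points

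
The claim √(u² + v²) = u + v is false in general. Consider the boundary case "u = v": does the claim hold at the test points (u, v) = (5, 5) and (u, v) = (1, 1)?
At (5, 5): LHS = 5·√(2) ≈ 7.071 ≠ RHS = 10
At (1, 1): LHS = √(2) ≈ 1.414 ≠ RHS = 2

Answer: No, fails at both test points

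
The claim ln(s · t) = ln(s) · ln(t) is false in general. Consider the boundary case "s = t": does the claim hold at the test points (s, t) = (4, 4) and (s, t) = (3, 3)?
No, fails at both test points

At (4, 4): LHS = ln(16) ≈ 2.773 ≠ RHS = ln(4)² ≈ 1.922
At (3, 3): LHS = ln(9) ≈ 2.197 ≠ RHS = ln(3)² ≈ 1.207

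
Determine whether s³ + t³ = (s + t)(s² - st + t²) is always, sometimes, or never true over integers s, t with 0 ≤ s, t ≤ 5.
Always true

The identity holds for every pair in the range. For instance at (s, t) = (4, 1): both sides equal 65.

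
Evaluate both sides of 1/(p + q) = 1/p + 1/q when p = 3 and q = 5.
LHS = 1/(3 + 5) = 1/8
RHS = 1/3 + 1/5 = 8/15

LHS ≠ RHS, so the equation does not hold here.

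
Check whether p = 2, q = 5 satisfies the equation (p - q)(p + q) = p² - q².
Substituting p = 2, q = 5:

LHS = (2 - 5)(2 + 5) = -21
RHS = 2² - 5² = -21

LHS = RHS, so the equation holds at this point.

Answer: Holds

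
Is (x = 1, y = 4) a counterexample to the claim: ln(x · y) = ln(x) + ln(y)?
Substituting x = 1, y = 4:
LHS = ln(1 · 4) = ln(4) ≈ 1.386
RHS = ln(1) + ln(4) = ln(4) ≈ 1.386

The sides agree, so this pair does not disprove the claim.

Answer: No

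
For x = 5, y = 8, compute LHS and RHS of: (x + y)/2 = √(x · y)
LHS = (5 + 8)/2 = 13/2
RHS = √(5 · 8) = 2·√(10) ≈ 6.325

LHS ≠ RHS (they differ by about 0.1754), so the equation does not hold here.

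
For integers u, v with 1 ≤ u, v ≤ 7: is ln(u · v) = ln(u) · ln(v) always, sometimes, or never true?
Sometimes true

It holds at (u, v) = (1, 1) (both sides equal 0), but fails at (u, v) = (7, 2) (LHS = ln(14) ≈ 2.639, RHS = ln(2)·ln(7) ≈ 1.349).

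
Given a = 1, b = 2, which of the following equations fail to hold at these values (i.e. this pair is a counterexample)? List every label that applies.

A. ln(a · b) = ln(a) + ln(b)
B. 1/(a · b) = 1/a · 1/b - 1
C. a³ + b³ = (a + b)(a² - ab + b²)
Evaluating each claim at the given values:
A. LHS = ln(2) ≈ 0.6931, RHS = ln(2) ≈ 0.6931 → holds here (LHS = RHS)
B. LHS = 1/2, RHS = -1/2 → fails here (LHS ≠ RHS)
C. LHS = 9, RHS = 9 → holds here (LHS = RHS)

Answer: B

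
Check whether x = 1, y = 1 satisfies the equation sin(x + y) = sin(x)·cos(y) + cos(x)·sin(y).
Substituting x = 1, y = 1:

LHS = sin(1 + 1) = sin(2) ≈ 0.9093
RHS = sin(1)·cos(1) + cos(1)·sin(1) = 2·sin(1)·cos(1) ≈ 0.9093

LHS = RHS, so the equation holds at this point.

Answer: Holds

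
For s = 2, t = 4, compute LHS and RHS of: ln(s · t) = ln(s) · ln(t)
LHS = ln(2 · 4) = ln(8) ≈ 2.079
RHS = ln(2) · ln(4) ≈ 0.9609

LHS ≠ RHS (they differ by about 1.119), so the equation does not hold here.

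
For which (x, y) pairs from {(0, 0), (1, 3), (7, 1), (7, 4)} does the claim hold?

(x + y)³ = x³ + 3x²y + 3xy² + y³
All pairs

Testing each pair:
(0, 0): LHS = 0, RHS = 0 → holds
(1, 3): LHS = 64, RHS = 64 → holds
(7, 1): LHS = 512, RHS = 512 → holds
(7, 4): LHS = 1331, RHS = 1331 → holds

Every pair satisfies the claim.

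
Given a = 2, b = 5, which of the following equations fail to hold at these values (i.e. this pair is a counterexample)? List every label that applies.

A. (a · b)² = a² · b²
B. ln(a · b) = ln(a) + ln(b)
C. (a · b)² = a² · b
C

Evaluating each claim at the given values:
A. LHS = 100, RHS = 100 → holds here (LHS = RHS)
B. LHS = ln(10) ≈ 2.303, RHS = ln(2) + ln(5) ≈ 2.303 → holds here (LHS = RHS)
C. LHS = 100, RHS = 20 → fails here (LHS ≠ RHS)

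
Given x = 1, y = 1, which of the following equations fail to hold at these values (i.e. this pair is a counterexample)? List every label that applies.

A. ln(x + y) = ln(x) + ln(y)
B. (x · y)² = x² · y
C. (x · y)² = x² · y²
A

Evaluating each claim at the given values:
A. LHS = ln(2) ≈ 0.6931, RHS = 0 → fails here (LHS ≠ RHS)
B. LHS = 1, RHS = 1 → holds here (LHS = RHS)
C. LHS = 1, RHS = 1 → holds here (LHS = RHS)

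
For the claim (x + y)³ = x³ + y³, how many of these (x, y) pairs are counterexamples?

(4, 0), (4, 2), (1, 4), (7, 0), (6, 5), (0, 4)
Testing each pair:
(4, 0): LHS = 64, RHS = 64 → satisfies claim
(4, 2): LHS = 216, RHS = 72 → counterexample
(1, 4): LHS = 125, RHS = 65 → counterexample
(7, 0): LHS = 343, RHS = 343 → satisfies claim
(6, 5): LHS = 1331, RHS = 341 → counterexample
(0, 4): LHS = 64, RHS = 64 → satisfies claim

That makes 3 counterexamples.

Answer: 3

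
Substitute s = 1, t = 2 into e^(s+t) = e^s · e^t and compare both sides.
LHS = e^(1+2) = e^3 ≈ 20.09
RHS = e^1 · e^2 = e^3 ≈ 20.09

LHS = RHS: the two sides agree.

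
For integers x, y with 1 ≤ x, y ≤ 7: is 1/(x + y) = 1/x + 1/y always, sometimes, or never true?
Never true

The claim fails for every pair in the range. For instance at (x, y) = (3, 7): LHS = 1/10, RHS = 10/21.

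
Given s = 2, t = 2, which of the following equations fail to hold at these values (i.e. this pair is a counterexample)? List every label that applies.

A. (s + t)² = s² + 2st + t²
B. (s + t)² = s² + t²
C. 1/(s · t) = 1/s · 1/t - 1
Evaluating each claim at the given values:
A. LHS = 16, RHS = 16 → holds here (LHS = RHS)
B. LHS = 16, RHS = 8 → fails here (LHS ≠ RHS)
C. LHS = 1/4, RHS = -3/4 → fails here (LHS ≠ RHS)

Answer: B, C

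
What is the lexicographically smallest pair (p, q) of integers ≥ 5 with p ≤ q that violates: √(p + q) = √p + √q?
(p, q) = (5, 5)

Substituting (5, 5) into the claim:
LHS = √(5 + 5) = √(10) ≈ 3.162
RHS = √5 + √5 = 2·√(5) ≈ 4.472

Since LHS ≠ RHS, this pair disproves the claim, and no lexicographically smaller pair (p ≤ q, integers ≥ 5) does.

For instance (10, 11) is also a counterexample (LHS = √(21) ≈ 4.583, RHS = √(10) + √(11) ≈ 6.479), but it's lexicographically larger.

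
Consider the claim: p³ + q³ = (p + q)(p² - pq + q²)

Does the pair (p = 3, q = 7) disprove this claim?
No

Substituting p = 3, q = 7:
LHS = 3³ + 7³ = 370
RHS = (3 + 7)(3² - 3·7 + 7²) = 370

The sides agree, so this pair does not disprove the claim.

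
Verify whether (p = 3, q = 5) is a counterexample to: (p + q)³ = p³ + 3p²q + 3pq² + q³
Substituting p = 3, q = 5:
LHS = (3 + 5)³ = 512
RHS = 3³ + 3·3²·5 + 3·3·5² + 5³ = 512

The sides agree, so this pair does not disprove the claim.

Answer: No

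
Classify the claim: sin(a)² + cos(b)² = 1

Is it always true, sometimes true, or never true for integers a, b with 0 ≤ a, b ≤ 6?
It holds at (a, b) = (5, 5) (both sides equal 1), but fails at (a, b) = (1, 5) (LHS = cos(5)² + sin(1)² ≈ 0.7885, RHS = 1).

Answer: Sometimes true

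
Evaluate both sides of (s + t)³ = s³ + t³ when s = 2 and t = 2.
LHS = (2 + 2)³ = 64
RHS = 2³ + 2³ = 16

LHS ≠ RHS, so the equation does not hold here.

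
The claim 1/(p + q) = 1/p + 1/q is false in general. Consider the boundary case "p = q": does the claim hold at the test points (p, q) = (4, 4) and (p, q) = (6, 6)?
No, fails at both test points

At (4, 4): LHS = 1/8 ≠ RHS = 1/2
At (6, 6): LHS = 1/12 ≠ RHS = 1/3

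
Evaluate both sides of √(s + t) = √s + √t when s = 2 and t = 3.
LHS = √(2 + 3) = √(5) ≈ 2.236
RHS = √2 + √3 = √(2) + √(3) ≈ 3.146

LHS ≠ RHS (they differ by about 0.9102), so the equation does not hold here.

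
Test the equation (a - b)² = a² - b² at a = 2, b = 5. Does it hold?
Substituting a = 2, b = 5:

LHS = (2 - 5)² = 9
RHS = 2² - 5² = -21

LHS ≠ RHS, so the equation does not hold at this point.

Answer: Fails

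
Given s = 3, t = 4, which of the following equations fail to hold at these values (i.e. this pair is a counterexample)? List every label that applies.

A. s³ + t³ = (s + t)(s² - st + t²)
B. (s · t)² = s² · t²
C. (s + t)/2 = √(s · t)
C

Evaluating each claim at the given values:
A. LHS = 91, RHS = 91 → holds here (LHS = RHS)
B. LHS = 144, RHS = 144 → holds here (LHS = RHS)
C. LHS = 7/2, RHS = 2·√(3) ≈ 3.464 → fails here (LHS ≠ RHS)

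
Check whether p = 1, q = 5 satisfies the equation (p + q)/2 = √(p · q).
Substituting p = 1, q = 5:

LHS = (1 + 5)/2 = 3
RHS = √(1 · 5) = √(5) ≈ 2.236

LHS ≠ RHS, so the equation does not hold at this point.

Answer: Fails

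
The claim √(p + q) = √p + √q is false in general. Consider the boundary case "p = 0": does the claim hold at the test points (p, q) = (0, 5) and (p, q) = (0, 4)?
Yes, holds at both test points

At (0, 5): LHS = √(5) ≈ 2.236, RHS = √(5) ≈ 2.236 → equal
At (0, 4): LHS = 2, RHS = 2 → equal

So the claim does hold at both of these boundary points, even though it is not an identity.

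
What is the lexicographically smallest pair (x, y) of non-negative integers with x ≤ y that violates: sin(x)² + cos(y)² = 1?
At (0, 0): both sides equal 1, so it holds there.

Substituting (0, 1) into the claim:
LHS = sin(0)² + cos(1)² = cos(1)² ≈ 0.2919
RHS = 1

Since LHS ≠ RHS, this pair disproves the claim, and no lexicographically smaller pair (x ≤ y, non-negative integers) does.

For instance (1, 3) is also a counterexample (LHS = sin(1)² + cos(3)² ≈ 1.688, RHS = 1), but it's lexicographically larger.

Answer: (x, y) = (0, 1)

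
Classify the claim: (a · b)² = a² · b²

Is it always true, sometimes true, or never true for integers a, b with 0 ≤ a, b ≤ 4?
The identity holds for every pair in the range. For instance at (a, b) = (2, 0): both sides equal 0.

Answer: Always true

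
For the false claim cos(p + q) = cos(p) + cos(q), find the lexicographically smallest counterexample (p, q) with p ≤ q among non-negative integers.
(p, q) = (0, 0)

Substituting (0, 0) into the claim:
LHS = cos(0 + 0) = 1
RHS = cos(0) + cos(0) = 2

Since LHS ≠ RHS, this pair disproves the claim, and no lexicographically smaller pair (p ≤ q, non-negative integers) does.

For instance (6, 7) is also a counterexample (LHS = cos(13) ≈ 0.9074, RHS = cos(7) + cos(6) ≈ 1.714), but it's lexicographically larger.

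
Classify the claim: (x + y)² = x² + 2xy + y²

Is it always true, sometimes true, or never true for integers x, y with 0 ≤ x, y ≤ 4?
The identity holds for every pair in the range. For instance at (x, y) = (3, 1): both sides equal 16.

Answer: Always true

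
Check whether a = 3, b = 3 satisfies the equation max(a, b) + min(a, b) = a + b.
Substituting a = 3, b = 3:

LHS = max(3, 3) + min(3, 3) = 6
RHS = 3 + 3 = 6

LHS = RHS, so the equation holds at this point.

Answer: Holds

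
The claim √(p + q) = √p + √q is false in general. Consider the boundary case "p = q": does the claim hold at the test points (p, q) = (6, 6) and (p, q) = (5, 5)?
No, fails at both test points

At (6, 6): LHS = 2·√(3) ≈ 3.464 ≠ RHS = 2·√(6) ≈ 4.899
At (5, 5): LHS = √(10) ≈ 3.162 ≠ RHS = 2·√(5) ≈ 4.472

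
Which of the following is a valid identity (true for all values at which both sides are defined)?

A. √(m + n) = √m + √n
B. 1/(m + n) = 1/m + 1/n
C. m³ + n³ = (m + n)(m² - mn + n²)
A: fails at (3, 7) — LHS = √(10) ≈ 3.162, RHS = √(3) + √(7) ≈ 4.378.
B: fails at (5, 5) — LHS = 1/10, RHS = 2/5.
C: holds — e.g. at (2, 2), both sides equal 16.

Answer: C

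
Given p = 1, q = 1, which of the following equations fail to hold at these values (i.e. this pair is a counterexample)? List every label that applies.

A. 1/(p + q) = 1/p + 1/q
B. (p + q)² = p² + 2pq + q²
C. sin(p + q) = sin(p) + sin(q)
A, C

Evaluating each claim at the given values:
A. LHS = 1/2, RHS = 2 → fails here (LHS ≠ RHS)
B. LHS = 4, RHS = 4 → holds here (LHS = RHS)
C. LHS = sin(2) ≈ 0.9093, RHS = 2·sin(1) ≈ 1.683 → fails here (LHS ≠ RHS)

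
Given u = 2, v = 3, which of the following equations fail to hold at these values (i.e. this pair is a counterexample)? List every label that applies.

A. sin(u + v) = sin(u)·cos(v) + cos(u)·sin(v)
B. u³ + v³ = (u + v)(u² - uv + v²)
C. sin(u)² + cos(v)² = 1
Evaluating each claim at the given values:
A. LHS = sin(5) ≈ -0.9589, RHS = sin(2)·cos(3) + sin(3)·cos(2) ≈ -0.9589 → holds here (LHS = RHS)
B. LHS = 35, RHS = 35 → holds here (LHS = RHS)
C. LHS = sin(2)² + cos(3)² ≈ 1.807, RHS = 1 → fails here (LHS ≠ RHS)

Answer: C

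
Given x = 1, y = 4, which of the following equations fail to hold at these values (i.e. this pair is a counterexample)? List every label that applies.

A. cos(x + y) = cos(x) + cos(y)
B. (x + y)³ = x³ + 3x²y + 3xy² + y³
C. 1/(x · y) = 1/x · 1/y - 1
Evaluating each claim at the given values:
A. LHS = cos(5) ≈ 0.2837, RHS = cos(4) + cos(1) ≈ -0.1133 → fails here (LHS ≠ RHS)
B. LHS = 125, RHS = 125 → holds here (LHS = RHS)
C. LHS = 1/4, RHS = -3/4 → fails here (LHS ≠ RHS)

Answer: A, C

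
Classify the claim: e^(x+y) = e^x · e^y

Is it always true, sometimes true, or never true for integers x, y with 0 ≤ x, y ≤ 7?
The identity holds for every pair in the range. For instance at (x, y) = (7, 3): both sides equal e^10 ≈ 22026.5.

Answer: Always true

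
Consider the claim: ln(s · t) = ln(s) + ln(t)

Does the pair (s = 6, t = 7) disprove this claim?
Substituting s = 6, t = 7:
LHS = ln(6 · 7) = ln(42) ≈ 3.738
RHS = ln(6) + ln(7) ≈ 3.738

The sides agree, so this pair does not disprove the claim.

Answer: No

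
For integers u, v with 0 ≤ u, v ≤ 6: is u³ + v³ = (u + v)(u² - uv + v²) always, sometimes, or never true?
The identity holds for every pair in the range. For instance at (u, v) = (1, 2): both sides equal 9.

Answer: Always true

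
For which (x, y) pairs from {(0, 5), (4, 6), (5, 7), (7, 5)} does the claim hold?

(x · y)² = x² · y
(0, 5)

Testing each pair:
(0, 5): LHS = 0, RHS = 0 → holds
(4, 6): LHS = 576, RHS = 96 → fails
(5, 7): LHS = 1225, RHS = 175 → fails
(7, 5): LHS = 1225, RHS = 245 → fails

1 of 4 pairs satisfies the claim.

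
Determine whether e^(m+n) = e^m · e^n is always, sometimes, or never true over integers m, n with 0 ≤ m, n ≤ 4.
Always true

The identity holds for every pair in the range. For instance at (m, n) = (3, 0): both sides equal e^3 ≈ 20.09.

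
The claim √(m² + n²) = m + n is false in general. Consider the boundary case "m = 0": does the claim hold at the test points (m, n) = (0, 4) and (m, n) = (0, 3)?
At (0, 4): LHS = 4, RHS = 4 → equal
At (0, 3): LHS = 3, RHS = 3 → equal

So the claim does hold at both of these boundary points, even though it is not an identity.

Answer: Yes, holds at both test points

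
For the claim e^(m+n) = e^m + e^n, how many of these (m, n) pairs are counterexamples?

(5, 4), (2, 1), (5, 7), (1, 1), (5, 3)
Testing each pair:
(5, 4): LHS = e^9 ≈ 8103, RHS = e^4 + e^5 ≈ 203 → counterexample
(2, 1): LHS = e^3 ≈ 20.09, RHS = e + e^2 ≈ 10.11 → counterexample
(5, 7): LHS = e^12 ≈ 162754.8, RHS = e^5 + e^7 ≈ 1245 → counterexample
(1, 1): LHS = e^2 ≈ 7.389, RHS = 2·e ≈ 5.437 → counterexample
(5, 3): LHS = e^8 ≈ 2981, RHS = e^3 + e^5 ≈ 168.5 → counterexample

That makes 5 counterexamples.

Answer: 5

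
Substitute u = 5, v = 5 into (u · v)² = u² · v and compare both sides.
LHS = (5 · 5)² = 625
RHS = 5² · 5 = 125

LHS ≠ RHS, so the equation does not hold here.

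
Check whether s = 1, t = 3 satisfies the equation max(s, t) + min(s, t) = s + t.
Holds

Substituting s = 1, t = 3:

LHS = max(1, 3) + min(1, 3) = 4
RHS = 1 + 3 = 4

LHS = RHS, so the equation holds at this point.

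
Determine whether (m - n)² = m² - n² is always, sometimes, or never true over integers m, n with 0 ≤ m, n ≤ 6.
It holds at (m, n) = (1, 1) (both sides equal 0), but fails at (m, n) = (6, 5) (LHS = 1, RHS = 11).

Answer: Sometimes true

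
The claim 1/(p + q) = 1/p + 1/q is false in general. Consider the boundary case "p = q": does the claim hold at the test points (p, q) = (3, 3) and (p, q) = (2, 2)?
At (3, 3): LHS = 1/6 ≠ RHS = 2/3
At (2, 2): LHS = 1/4 ≠ RHS = 1

Answer: No, fails at both test points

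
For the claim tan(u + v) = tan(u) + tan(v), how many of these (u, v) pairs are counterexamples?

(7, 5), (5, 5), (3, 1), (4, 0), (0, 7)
3

Testing each pair:
(7, 5): LHS = tan(12) ≈ -0.6359, RHS = tan(5) + tan(7) ≈ -2.509 → counterexample
(5, 5): LHS = tan(10) ≈ 0.6484, RHS = 2·tan(5) ≈ -6.761 → counterexample
(3, 1): LHS = tan(4) ≈ 1.158, RHS = tan(3) + tan(1) ≈ 1.415 → counterexample
(4, 0): LHS = tan(4) ≈ 1.158, RHS = tan(4) ≈ 1.158 → satisfies claim
(0, 7): LHS = tan(7) ≈ 0.8714, RHS = tan(7) ≈ 0.8714 → satisfies claim

That makes 3 counterexamples.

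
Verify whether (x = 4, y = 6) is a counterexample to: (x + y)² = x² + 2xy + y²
No

Substituting x = 4, y = 6:
LHS = (4 + 6)² = 100
RHS = 4² + 2·4·6 + 6² = 100

The sides agree, so this pair does not disprove the claim.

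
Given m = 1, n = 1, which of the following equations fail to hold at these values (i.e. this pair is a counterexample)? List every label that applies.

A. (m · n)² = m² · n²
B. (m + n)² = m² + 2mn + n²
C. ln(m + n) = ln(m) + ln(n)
Evaluating each claim at the given values:
A. LHS = 1, RHS = 1 → holds here (LHS = RHS)
B. LHS = 4, RHS = 4 → holds here (LHS = RHS)
C. LHS = ln(2) ≈ 0.6931, RHS = 0 → fails here (LHS ≠ RHS)

Answer: C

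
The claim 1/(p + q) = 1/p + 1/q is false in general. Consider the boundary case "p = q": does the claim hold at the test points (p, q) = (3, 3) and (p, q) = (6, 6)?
At (3, 3): LHS = 1/6 ≠ RHS = 2/3
At (6, 6): LHS = 1/12 ≠ RHS = 1/3

Answer: No, fails at both test points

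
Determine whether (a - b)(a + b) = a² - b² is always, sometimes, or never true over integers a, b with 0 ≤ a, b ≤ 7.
The identity holds for every pair in the range. For instance at (a, b) = (3, 0): both sides equal 9.

Answer: Always true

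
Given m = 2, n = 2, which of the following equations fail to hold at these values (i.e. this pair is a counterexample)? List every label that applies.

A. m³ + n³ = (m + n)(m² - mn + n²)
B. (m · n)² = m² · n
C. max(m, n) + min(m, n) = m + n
Evaluating each claim at the given values:
A. LHS = 16, RHS = 16 → holds here (LHS = RHS)
B. LHS = 16, RHS = 8 → fails here (LHS ≠ RHS)
C. LHS = 4, RHS = 4 → holds here (LHS = RHS)

Answer: B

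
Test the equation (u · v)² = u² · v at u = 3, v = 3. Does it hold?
Substituting u = 3, v = 3:

LHS = (3 · 3)² = 81
RHS = 3² · 3 = 27

LHS ≠ RHS, so the equation does not hold at this point.

Answer: Fails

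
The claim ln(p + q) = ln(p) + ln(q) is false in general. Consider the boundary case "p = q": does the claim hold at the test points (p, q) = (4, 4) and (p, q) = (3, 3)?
At (4, 4): LHS = ln(8) ≈ 2.079 ≠ RHS = 2·ln(4) ≈ 2.773
At (3, 3): LHS = ln(6) ≈ 1.792 ≠ RHS = 2·ln(3) ≈ 2.197

Answer: No, fails at both test points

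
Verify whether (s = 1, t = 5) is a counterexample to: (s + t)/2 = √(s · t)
Substituting s = 1, t = 5:
LHS = (1 + 5)/2 = 3
RHS = √(1 · 5) = √(5) ≈ 2.236

Since LHS ≠ RHS, this pair disproves the claim.

Answer: Yes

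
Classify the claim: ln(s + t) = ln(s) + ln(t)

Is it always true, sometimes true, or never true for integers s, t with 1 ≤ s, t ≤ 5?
Sometimes true

It holds at (s, t) = (2, 2) (both sides equal ln(4) ≈ 1.386), but fails at (s, t) = (1, 4) (LHS = ln(5) ≈ 1.609, RHS = ln(4) ≈ 1.386).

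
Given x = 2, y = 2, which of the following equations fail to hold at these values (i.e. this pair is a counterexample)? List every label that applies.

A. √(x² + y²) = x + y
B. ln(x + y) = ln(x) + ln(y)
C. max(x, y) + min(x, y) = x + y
Evaluating each claim at the given values:
A. LHS = 2·√(2) ≈ 2.828, RHS = 4 → fails here (LHS ≠ RHS)
B. LHS = ln(4) ≈ 1.386, RHS = 2·ln(2) ≈ 1.386 → holds here (LHS = RHS)
C. LHS = 4, RHS = 4 → holds here (LHS = RHS)

Answer: A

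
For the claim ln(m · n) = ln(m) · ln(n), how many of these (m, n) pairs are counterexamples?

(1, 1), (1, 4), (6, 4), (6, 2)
3

Testing each pair:
(1, 1): LHS = 0, RHS = 0 → satisfies claim
(1, 4): LHS = ln(4) ≈ 1.386, RHS = 0 → counterexample
(6, 4): LHS = ln(24) ≈ 3.178, RHS = ln(4)·ln(6) ≈ 2.484 → counterexample
(6, 2): LHS = ln(12) ≈ 2.485, RHS = ln(2)·ln(6) ≈ 1.242 → counterexample

That makes 3 counterexamples.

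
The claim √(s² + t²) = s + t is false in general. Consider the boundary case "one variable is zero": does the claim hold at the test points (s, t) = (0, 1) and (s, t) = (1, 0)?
At (0, 1): LHS = 1, RHS = 1 → equal
At (1, 0): LHS = 1, RHS = 1 → equal

So the claim does hold at both of these boundary points, even though it is not an identity.

Answer: Yes, holds at both test points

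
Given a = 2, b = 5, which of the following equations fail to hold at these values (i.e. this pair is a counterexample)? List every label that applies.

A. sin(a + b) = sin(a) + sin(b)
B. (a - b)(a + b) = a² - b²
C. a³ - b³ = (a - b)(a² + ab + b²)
Evaluating each claim at the given values:
A. LHS = sin(7) ≈ 0.657, RHS = sin(5) + sin(2) ≈ -0.04963 → fails here (LHS ≠ RHS)
B. LHS = -21, RHS = -21 → holds here (LHS = RHS)
C. LHS = -117, RHS = -117 → holds here (LHS = RHS)

Answer: A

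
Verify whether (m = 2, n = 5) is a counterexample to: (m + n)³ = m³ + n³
Substituting m = 2, n = 5:
LHS = (2 + 5)³ = 343
RHS = 2³ + 5³ = 133

Since LHS ≠ RHS, this pair disproves the claim.

Answer: Yes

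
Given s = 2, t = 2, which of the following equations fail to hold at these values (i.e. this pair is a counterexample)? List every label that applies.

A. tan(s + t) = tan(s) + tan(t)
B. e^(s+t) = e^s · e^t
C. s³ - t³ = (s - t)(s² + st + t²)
A

Evaluating each claim at the given values:
A. LHS = tan(4) ≈ 1.158, RHS = 2·tan(2) ≈ -4.37 → fails here (LHS ≠ RHS)
B. LHS = e^4 ≈ 54.6, RHS = e^4 ≈ 54.6 → holds here (LHS = RHS)
C. LHS = 0, RHS = 0 → holds here (LHS = RHS)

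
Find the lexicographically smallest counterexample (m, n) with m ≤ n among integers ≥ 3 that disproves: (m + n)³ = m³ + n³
(m, n) = (3, 3)

Substituting (3, 3) into the claim:
LHS = (3 + 3)³ = 216
RHS = 3³ + 3³ = 54

Since LHS ≠ RHS, this pair disproves the claim, and no lexicographically smaller pair (m ≤ n, integers ≥ 3) does.

For instance (9, 10) is also a counterexample (LHS = 6859, RHS = 1729), but it's lexicographically larger.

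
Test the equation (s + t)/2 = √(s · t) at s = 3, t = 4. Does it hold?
Fails

Substituting s = 3, t = 4:

LHS = (3 + 4)/2 = 7/2
RHS = √(3 · 4) = 2·√(3) ≈ 3.464

LHS ≠ RHS, so the equation does not hold at this point.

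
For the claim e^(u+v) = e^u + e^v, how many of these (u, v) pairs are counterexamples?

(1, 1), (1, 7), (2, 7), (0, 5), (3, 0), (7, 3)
Testing each pair:
(1, 1): LHS = e^2 ≈ 7.389, RHS = 2·e ≈ 5.437 → counterexample
(1, 7): LHS = e^8 ≈ 2981, RHS = e + e^7 ≈ 1099 → counterexample
(2, 7): LHS = e^9 ≈ 8103, RHS = e^2 + e^7 ≈ 1104 → counterexample
(0, 5): LHS = e^5 ≈ 148.4, RHS = 1 + e^5 ≈ 149.4 → counterexample
(3, 0): LHS = e^3 ≈ 20.09, RHS = 1 + e^3 ≈ 21.09 → counterexample
(7, 3): LHS = e^10 ≈ 22026.5, RHS = e^3 + e^7 ≈ 1117 → counterexample

That makes 6 counterexamples.

Answer: 6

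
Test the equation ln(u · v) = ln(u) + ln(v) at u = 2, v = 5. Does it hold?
Holds

Substituting u = 2, v = 5:

LHS = ln(2 · 5) = ln(10) ≈ 2.303
RHS = ln(2) + ln(5) ≈ 2.303

LHS = RHS, so the equation holds at this point.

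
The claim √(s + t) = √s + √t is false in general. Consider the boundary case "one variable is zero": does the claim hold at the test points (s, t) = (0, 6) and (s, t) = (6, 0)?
At (0, 6): LHS = √(6) ≈ 2.449, RHS = √(6) ≈ 2.449 → equal
At (6, 0): LHS = √(6) ≈ 2.449, RHS = √(6) ≈ 2.449 → equal

So the claim does hold at both of these boundary points, even though it is not an identity.

Answer: Yes, holds at both test points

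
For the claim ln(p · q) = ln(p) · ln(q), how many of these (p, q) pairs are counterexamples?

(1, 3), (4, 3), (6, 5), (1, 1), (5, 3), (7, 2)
Testing each pair:
(1, 3): LHS = ln(3) ≈ 1.099, RHS = 0 → counterexample
(4, 3): LHS = ln(12) ≈ 2.485, RHS = ln(3)·ln(4) ≈ 1.523 → counterexample
(6, 5): LHS = ln(30) ≈ 3.401, RHS = ln(5)·ln(6) ≈ 2.884 → counterexample
(1, 1): LHS = 0, RHS = 0 → satisfies claim
(5, 3): LHS = ln(15) ≈ 2.708, RHS = ln(3)·ln(5) ≈ 1.768 → counterexample
(7, 2): LHS = ln(14) ≈ 2.639, RHS = ln(2)·ln(7) ≈ 1.349 → counterexample

That makes 5 counterexamples.

Answer: 5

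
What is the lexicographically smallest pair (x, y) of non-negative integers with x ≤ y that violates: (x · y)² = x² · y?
At (0, 2): both sides equal 0, so it holds there.
At (0, 7): both sides equal 0, so it holds there.

Substituting (1, 2) into the claim:
LHS = (1 · 2)² = 4
RHS = 1² · 2 = 2

Since LHS ≠ RHS, this pair disproves the claim, and no lexicographically smaller pair (x ≤ y, non-negative integers) does.

For instance (3, 6) is also a counterexample (LHS = 324, RHS = 54), but it's lexicographically larger.

Answer: (x, y) = (1, 2)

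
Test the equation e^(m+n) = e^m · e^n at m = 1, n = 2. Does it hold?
Holds

Substituting m = 1, n = 2:

LHS = e^(1+2) = e^3 ≈ 20.09
RHS = e^1 · e^2 = e^3 ≈ 20.09

LHS = RHS, so the equation holds at this point.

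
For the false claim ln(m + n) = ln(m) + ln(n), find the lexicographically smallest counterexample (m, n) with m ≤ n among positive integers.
Substituting (1, 1) into the claim:
LHS = ln(1 + 1) = ln(2) ≈ 0.6931
RHS = ln(1) + ln(1) = 0

Since LHS ≠ RHS, this pair disproves the claim, and no lexicographically smaller pair (m ≤ n, positive integers) does.

For instance (3, 7) is also a counterexample (LHS = ln(10) ≈ 2.303, RHS = ln(3) + ln(7) ≈ 3.045), but it's lexicographically larger.

Answer: (m, n) = (1, 1)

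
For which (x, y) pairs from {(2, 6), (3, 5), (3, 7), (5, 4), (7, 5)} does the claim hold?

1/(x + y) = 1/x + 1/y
None

Testing each pair:
(2, 6): LHS = 1/8, RHS = 2/3 → fails
(3, 5): LHS = 1/8, RHS = 8/15 → fails
(3, 7): LHS = 1/10, RHS = 10/21 → fails
(5, 4): LHS = 1/9, RHS = 9/20 → fails
(7, 5): LHS = 1/12, RHS = 12/35 → fails

No pair satisfies the claim.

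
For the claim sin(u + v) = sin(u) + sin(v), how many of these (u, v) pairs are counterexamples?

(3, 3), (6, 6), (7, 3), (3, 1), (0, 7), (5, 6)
Testing each pair:
(3, 3): LHS = sin(6) ≈ -0.2794, RHS = 2·sin(3) ≈ 0.2822 → counterexample
(6, 6): LHS = sin(12) ≈ -0.5366, RHS = 2·sin(6) ≈ -0.5588 → counterexample
(7, 3): LHS = sin(10) ≈ -0.544, RHS = sin(3) + sin(7) ≈ 0.7981 → counterexample
(3, 1): LHS = sin(4) ≈ -0.7568, RHS = sin(3) + sin(1) ≈ 0.9826 → counterexample
(0, 7): LHS = sin(7) ≈ 0.657, RHS = sin(7) ≈ 0.657 → satisfies claim
(5, 6): LHS = sin(11) ≈ -1, RHS = sin(5) + sin(6) ≈ -1.238 → counterexample

That makes 5 counterexamples.

Answer: 5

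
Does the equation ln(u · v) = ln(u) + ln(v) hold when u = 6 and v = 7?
Substituting u = 6, v = 7:

LHS = ln(6 · 7) = ln(42) ≈ 3.738
RHS = ln(6) + ln(7) ≈ 3.738

LHS = RHS, so the equation holds at this point.

Answer: Holds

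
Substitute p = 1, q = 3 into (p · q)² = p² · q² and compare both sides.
LHS = (1 · 3)² = 9
RHS = 1² · 3² = 9

LHS = RHS: the two sides agree.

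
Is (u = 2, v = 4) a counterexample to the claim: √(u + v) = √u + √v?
Yes

Substituting u = 2, v = 4:
LHS = √(2 + 4) = √(6) ≈ 2.449
RHS = √2 + √4 = √(2) + 2 ≈ 3.414

Since LHS ≠ RHS, this pair disproves the claim.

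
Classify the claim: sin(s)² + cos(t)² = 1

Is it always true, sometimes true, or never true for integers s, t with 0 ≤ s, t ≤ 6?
It holds at (s, t) = (6, 6) (both sides equal 1), but fails at (s, t) = (0, 5) (LHS = cos(5)² ≈ 0.08046, RHS = 1).

Answer: Sometimes true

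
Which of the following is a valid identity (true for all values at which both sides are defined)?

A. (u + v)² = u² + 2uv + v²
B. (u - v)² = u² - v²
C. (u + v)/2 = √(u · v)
A: holds — e.g. at (4, 5), both sides equal 81.
B: fails at (2, 3) — LHS = 1, RHS = -5.
C: fails at (3, 4) — LHS = 7/2, RHS = 2·√(3) ≈ 3.464.

Answer: A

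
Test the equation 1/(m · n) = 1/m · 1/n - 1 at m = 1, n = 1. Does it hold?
Substituting m = 1, n = 1:

LHS = 1/(1 · 1) = 1
RHS = 1/1 · 1/1 - 1 = 0

LHS ≠ RHS, so the equation does not hold at this point.

Answer: Fails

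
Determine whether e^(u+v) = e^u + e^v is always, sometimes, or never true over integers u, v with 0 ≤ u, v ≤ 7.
The claim fails for every pair in the range. For instance at (u, v) = (2, 0): LHS = e^2 ≈ 7.389, RHS = 1 + e^2 ≈ 8.389.

Answer: Never true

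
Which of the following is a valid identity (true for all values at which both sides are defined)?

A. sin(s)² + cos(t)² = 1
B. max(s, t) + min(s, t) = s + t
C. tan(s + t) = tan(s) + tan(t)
A: fails at (1, 5) — LHS = cos(5)² + sin(1)² ≈ 0.7885, RHS = 1.
B: holds — e.g. at (0, 1), both sides equal 1.
C: fails at (3, 7) — LHS = tan(10) ≈ 0.6484, RHS = tan(3) + tan(7) ≈ 0.7289.

Answer: B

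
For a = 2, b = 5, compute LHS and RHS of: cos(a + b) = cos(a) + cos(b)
LHS = cos(2 + 5) = cos(7) ≈ 0.7539
RHS = cos(2) + cos(5) ≈ -0.1325

LHS ≠ RHS (they differ by about 0.8864), so the equation does not hold here.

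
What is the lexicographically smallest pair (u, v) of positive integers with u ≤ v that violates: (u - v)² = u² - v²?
(u, v) = (1, 2)

At (1, 1): both sides equal 0, so it holds there.

Substituting (1, 2) into the claim:
LHS = (1 - 2)² = 1
RHS = 1² - 2² = -3

Since LHS ≠ RHS, this pair disproves the claim, and no lexicographically smaller pair (u ≤ v, positive integers) does.

For instance (5, 7) is also a counterexample (LHS = 4, RHS = -24), but it's lexicographically larger.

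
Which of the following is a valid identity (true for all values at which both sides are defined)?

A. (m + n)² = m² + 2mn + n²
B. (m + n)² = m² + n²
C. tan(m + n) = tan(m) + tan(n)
A: holds — e.g. at (0, 1), both sides equal 1.
B: fails at (1, 1) — LHS = 4, RHS = 2.
C: fails at (1, 2) — LHS = tan(3) ≈ -0.1425, RHS = tan(2) + tan(1) ≈ -0.6276.

Answer: A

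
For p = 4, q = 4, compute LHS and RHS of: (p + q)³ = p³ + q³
LHS = (4 + 4)³ = 512
RHS = 4³ + 4³ = 128

LHS ≠ RHS, so the equation does not hold here.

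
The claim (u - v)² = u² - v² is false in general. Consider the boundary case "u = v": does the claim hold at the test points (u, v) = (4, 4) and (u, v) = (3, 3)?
At (4, 4): LHS = 0, RHS = 0 → equal
At (3, 3): LHS = 0, RHS = 0 → equal

So the claim does hold at both of these boundary points, even though it is not an identity.

Answer: Yes, holds at both test points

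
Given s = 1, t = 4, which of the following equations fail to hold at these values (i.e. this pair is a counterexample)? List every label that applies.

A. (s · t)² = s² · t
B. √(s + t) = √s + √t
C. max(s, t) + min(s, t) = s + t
Evaluating each claim at the given values:
A. LHS = 16, RHS = 4 → fails here (LHS ≠ RHS)
B. LHS = √(5) ≈ 2.236, RHS = 3 → fails here (LHS ≠ RHS)
C. LHS = 5, RHS = 5 → holds here (LHS = RHS)

Answer: A, B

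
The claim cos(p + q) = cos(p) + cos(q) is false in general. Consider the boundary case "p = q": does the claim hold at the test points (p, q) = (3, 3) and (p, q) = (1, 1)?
At (3, 3): LHS = cos(6) ≈ 0.9602 ≠ RHS = 2·cos(3) ≈ -1.98
At (1, 1): LHS = cos(2) ≈ -0.4161 ≠ RHS = 2·cos(1) ≈ 1.081

Answer: No, fails at both test points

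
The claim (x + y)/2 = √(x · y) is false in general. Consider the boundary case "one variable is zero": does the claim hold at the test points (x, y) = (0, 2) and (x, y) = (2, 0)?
At (0, 2): LHS = 1 ≠ RHS = 0
At (2, 0): LHS = 1 ≠ RHS = 0

Answer: No, fails at both test points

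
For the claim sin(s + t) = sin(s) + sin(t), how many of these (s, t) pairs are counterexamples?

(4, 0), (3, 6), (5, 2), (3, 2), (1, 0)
Testing each pair:
(4, 0): LHS = sin(4) ≈ -0.7568, RHS = sin(4) ≈ -0.7568 → satisfies claim
(3, 6): LHS = sin(9) ≈ 0.4121, RHS = sin(6) + sin(3) ≈ -0.1383 → counterexample
(5, 2): LHS = sin(7) ≈ 0.657, RHS = sin(5) + sin(2) ≈ -0.04963 → counterexample
(3, 2): LHS = sin(5) ≈ -0.9589, RHS = sin(3) + sin(2) ≈ 1.05 → counterexample
(1, 0): LHS = sin(1) ≈ 0.8415, RHS = sin(1) ≈ 0.8415 → satisfies claim

That makes 3 counterexamples.

Answer: 3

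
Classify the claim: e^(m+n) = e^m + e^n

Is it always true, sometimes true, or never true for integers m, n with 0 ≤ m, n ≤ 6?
The claim fails for every pair in the range. For instance at (m, n) = (1, 4): LHS = e^5 ≈ 148.4, RHS = e + e^4 ≈ 57.32.

Answer: Never true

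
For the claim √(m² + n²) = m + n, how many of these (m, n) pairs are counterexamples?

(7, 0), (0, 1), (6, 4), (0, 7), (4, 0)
1

Testing each pair:
(7, 0): LHS = 7, RHS = 7 → satisfies claim
(0, 1): LHS = 1, RHS = 1 → satisfies claim
(6, 4): LHS = 2·√(13) ≈ 7.211, RHS = 10 → counterexample
(0, 7): LHS = 7, RHS = 7 → satisfies claim
(4, 0): LHS = 4, RHS = 4 → satisfies claim

That makes 1 counterexample.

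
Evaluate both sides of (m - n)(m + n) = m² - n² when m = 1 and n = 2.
LHS = (1 - 2)(1 + 2) = -3
RHS = 1² - 2² = -3

LHS = RHS: the two sides agree.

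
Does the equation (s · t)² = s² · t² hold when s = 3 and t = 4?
Holds

Substituting s = 3, t = 4:

LHS = (3 · 4)² = 144
RHS = 3² · 4² = 144

LHS = RHS, so the equation holds at this point.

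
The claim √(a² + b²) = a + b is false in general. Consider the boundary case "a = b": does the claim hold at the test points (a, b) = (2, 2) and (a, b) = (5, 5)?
No, fails at both test points

At (2, 2): LHS = 2·√(2) ≈ 2.828 ≠ RHS = 4
At (5, 5): LHS = 5·√(2) ≈ 7.071 ≠ RHS = 10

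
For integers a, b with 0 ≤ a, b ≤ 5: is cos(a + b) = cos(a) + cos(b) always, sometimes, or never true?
Never true

The claim fails for every pair in the range. For instance at (a, b) = (4, 1): LHS = cos(5) ≈ 0.2837, RHS = cos(4) + cos(1) ≈ -0.1133.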